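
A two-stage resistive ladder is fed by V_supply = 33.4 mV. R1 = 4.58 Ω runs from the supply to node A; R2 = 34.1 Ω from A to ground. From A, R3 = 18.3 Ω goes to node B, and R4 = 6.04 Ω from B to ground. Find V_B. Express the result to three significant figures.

V_B ≈ 6.27 mV

The second stage (R3 + R4 = 24.34 Ω) loads node A in parallel with R2.
R2 ‖ (R3+R4) = 14.20 Ω.
So V_A = 33.4 × 0.7562 = 25.26 mV.
Stage 2 is unloaded, so V_B = V_A · R4/(R3+R4) = 25.26 × 6.04/24.34 = 6.267 mV.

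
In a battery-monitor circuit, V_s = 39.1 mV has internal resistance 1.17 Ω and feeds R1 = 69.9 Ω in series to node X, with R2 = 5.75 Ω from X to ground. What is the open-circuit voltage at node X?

V_th ≈ 2.93 mV

R1' = 1.17 + 69.9 = 71.07 Ω (source resistance + R1).
V_th is the unloaded tap voltage: V_s · R2/(R1'+R2) = 39.1 × 0.07485 = 2.927 mV.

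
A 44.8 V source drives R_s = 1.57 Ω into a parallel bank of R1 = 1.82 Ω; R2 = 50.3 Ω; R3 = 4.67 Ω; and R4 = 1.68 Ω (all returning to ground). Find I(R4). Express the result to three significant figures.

I ≈ 8.43 A

Parallel bank: R_p = 1/(1/1.82 + 1/50.3 + 1/4.67 + 1/1.68) = 0.7253 Ω.
V_A = 44.8 × 0.7253/2.295 = 14.16 V.
Branch current I = V_A/R4 = 14.16/1.68 = 8.427 A.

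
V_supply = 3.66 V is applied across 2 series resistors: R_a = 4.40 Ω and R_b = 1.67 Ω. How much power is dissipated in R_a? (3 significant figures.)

ΣR = 6.070 Ω → I = 3.66/6.070 = 0.6030 A.
P = I²R = 0.3636 × 4.40 = 1.600 W.

P ≈ 1.60 W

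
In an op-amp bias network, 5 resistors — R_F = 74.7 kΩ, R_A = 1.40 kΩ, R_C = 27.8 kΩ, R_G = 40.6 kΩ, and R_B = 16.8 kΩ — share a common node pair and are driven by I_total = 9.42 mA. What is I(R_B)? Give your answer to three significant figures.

ΣG = 1/74.7 + 1/1.40 + 1/27.8 + 1/40.6 + 1/16.8 = 0.8478.
By the current-divider rule, I = I_total · G_k/ΣG = 9.42 × 0.07021 = 0.6614 mA.

I ≈ 0.661 mA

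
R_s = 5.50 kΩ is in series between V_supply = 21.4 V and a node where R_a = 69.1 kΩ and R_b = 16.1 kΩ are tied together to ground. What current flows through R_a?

Parallel bank: R_p = 1/(1/69.1 + 1/16.1) = 13.06 kΩ.
V_A = 21.4 × 13.06/18.56 = 15.06 V.
Branch current I = V_A/R_a = 15.06/69.1 = 0.2179 mA.
(Check via current divider: I_total = 1.153 mA; share G_k/ΣG = 0.1890 → same result.)

I ≈ 0.218 mA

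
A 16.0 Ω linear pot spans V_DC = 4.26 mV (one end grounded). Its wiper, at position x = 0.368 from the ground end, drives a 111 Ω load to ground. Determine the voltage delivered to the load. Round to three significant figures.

The pot divides into 10.11 Ω above the wiper and 5.888 Ω below.
Lower segment in parallel with the load: 5.888 ‖ 111 = 5.591 Ω.
Then V_out = V_DC · 5.591/(10.11 + 5.591) = 1.517 mV.

V_out ≈ 1.52 mV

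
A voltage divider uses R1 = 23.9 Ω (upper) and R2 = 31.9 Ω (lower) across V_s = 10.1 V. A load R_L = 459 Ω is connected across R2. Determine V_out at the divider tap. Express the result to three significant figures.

First combine the lower leg with the load: R2 ‖ R_L = 29.83 Ω.
Now apply the divider: V_out = 10.1 × 0.5552 = 5.607 V.
(Unloaded it would be 5.77 V; the load pulls it down.)

V_out ≈ 5.61 V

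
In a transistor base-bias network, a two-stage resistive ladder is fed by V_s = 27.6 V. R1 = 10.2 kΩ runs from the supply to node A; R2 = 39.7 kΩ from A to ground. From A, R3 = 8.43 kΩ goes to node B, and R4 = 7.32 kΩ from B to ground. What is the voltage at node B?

Node A sees R2 in parallel with the series input of stage 2, R3 + R4 = 15.75 kΩ.
Effective lower resistance at A: R2 ‖ 15.75 = 11.28 kΩ.
So V_A = 27.6 × 0.5251 = 14.49 V.
Stage 2 is unloaded, so V_B = V_A · R4/(R3+R4) = 14.49 × 7.32/15.75 = 6.735 V.

V_B ≈ 6.74 V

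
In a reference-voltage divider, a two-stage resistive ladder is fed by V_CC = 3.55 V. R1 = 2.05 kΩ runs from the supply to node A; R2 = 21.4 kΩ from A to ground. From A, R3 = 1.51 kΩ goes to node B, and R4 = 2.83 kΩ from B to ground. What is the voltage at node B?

Node A sees R2 in parallel with the series input of stage 2, R3 + R4 = 4.340 kΩ.
Effective lower resistance at A: R2 ‖ 4.340 = 3.608 kΩ.
V_A = 3.55 × 3.608/(2.05 + 3.608) = 2.264 V.
Stage 2 is unloaded, so V_B = V_A · R4/(R3+R4) = 2.264 × 2.83/4.340 = 1.476 V.

V_B ≈ 1.48 V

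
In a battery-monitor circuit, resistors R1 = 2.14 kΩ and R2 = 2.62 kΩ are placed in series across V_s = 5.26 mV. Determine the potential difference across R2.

V ≈ 2.90 mV

Total series resistance ΣR = 2.14 + 2.62 = 4.760 kΩ.
Voltage divider: V = V_s · (2.620 / 4.760) = 5.26 × 0.5504 = 2.895 mV.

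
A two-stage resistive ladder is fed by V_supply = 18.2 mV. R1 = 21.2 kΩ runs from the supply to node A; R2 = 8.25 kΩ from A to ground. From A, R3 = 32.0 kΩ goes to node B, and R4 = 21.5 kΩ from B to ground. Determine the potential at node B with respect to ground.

V_B ≈ 1.84 mV

The second stage (R3 + R4 = 53.50 kΩ) loads node A in parallel with R2.
Effective lower resistance at A: R2 ‖ 53.50 = 7.148 kΩ.
First divider: V_A = V_supply · 7.148/(21.2 + 7.148) = 4.589 mV.
V_B = V_A × 0.4019 = 1.844 mV.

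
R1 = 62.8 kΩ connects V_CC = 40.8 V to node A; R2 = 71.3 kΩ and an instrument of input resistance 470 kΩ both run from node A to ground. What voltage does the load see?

First combine the lower leg with the load: R2 ‖ R_L = 61.91 kΩ.
Now apply the divider: V_out = 40.8 × 0.4964 = 20.25 V.

V_out ≈ 20.3 V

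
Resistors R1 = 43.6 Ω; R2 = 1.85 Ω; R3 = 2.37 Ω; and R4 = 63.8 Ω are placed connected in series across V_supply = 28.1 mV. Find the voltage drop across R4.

ΣR = 43.6 + 1.85 + 2.37 + 63.8 = 111.6 Ω.
Voltage divider: V = V_supply · (63.80 / 111.6) = 28.1 × 0.5716 = 16.06 mV.

V ≈ 16.1 mV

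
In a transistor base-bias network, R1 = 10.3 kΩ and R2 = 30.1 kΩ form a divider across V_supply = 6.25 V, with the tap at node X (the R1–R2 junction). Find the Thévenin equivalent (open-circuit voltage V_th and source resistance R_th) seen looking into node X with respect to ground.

V_th ≈ 4.66 V, R_th ≈ 7.67 kΩ

V_th is the unloaded tap voltage: V_supply · R2/(R1+R2) = 6.25 × 0.7450 = 4.657 V.
Zeroing V_supply shorts the top of R1 to ground, so R_th = R1 ‖ R2 = 7.674 kΩ.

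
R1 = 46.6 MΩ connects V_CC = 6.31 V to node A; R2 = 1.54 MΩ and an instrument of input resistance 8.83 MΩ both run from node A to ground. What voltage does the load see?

V_out ≈ 0.173 V

First combine the lower leg with the load: R2 ‖ R_L = 1.311 MΩ.
Now apply the divider: V_out = 6.31 × 0.02737 = 0.1727 V.
(Unloaded it would be 0.202 V; the load pulls it down.)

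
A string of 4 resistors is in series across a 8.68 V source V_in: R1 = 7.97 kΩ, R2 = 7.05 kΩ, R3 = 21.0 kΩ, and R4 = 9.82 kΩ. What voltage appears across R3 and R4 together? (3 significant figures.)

V ≈ 5.84 V

Total series resistance ΣR = 7.97 + 7.05 + 21.0 + 9.82 = 45.84 kΩ.
R_{R3..R4} = 21.0 + 9.82 = 30.82 kΩ.
Voltage divider: V = V_in · (30.82 / 45.84) = 8.68 × 0.6723 = 5.836 V.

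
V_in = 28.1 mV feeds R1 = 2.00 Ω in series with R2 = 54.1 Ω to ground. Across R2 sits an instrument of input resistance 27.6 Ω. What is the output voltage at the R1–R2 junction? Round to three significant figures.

V_out ≈ 25.3 mV

First combine the lower leg with the load: R2 ‖ R_L = 18.28 Ω.
Now apply the divider: V_out = 28.1 × 0.9014 = 25.33 mV.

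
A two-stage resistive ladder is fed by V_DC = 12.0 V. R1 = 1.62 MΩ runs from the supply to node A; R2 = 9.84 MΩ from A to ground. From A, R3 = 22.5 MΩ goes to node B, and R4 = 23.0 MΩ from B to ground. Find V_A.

V_A ≈ 10.0 V

The second stage (R3 + R4 = 45.50 MΩ) loads node A in parallel with R2.
Effective lower resistance at A: R2 ‖ 45.50 = 8.090 MΩ.
First divider: V_A = V_DC · 8.090/(1.62 + 8.090) = 9.998 V.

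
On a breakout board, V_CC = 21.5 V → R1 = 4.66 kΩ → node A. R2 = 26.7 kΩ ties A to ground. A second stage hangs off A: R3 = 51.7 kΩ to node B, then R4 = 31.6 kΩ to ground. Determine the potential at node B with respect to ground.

Looking into the second stage from A: R3 + R4 = 83.30 kΩ appears in parallel with R2.
Effective lower resistance at A: R2 ‖ 83.30 = 20.22 kΩ.
V_A = 21.5 × 20.22/(4.66 + 20.22) = 17.47 V.
Then the unloaded second divider: V_B = V_A × R4/(R3+R4) = 17.47 × 0.3794 = 6.628 V.

V_B ≈ 6.63 V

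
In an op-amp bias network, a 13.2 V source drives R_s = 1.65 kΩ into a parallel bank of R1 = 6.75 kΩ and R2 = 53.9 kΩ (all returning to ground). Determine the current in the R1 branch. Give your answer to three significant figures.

Equivalent of the parallel group: R_p = 5.999 kΩ.
V_A by voltage divider: V_A = 13.2 × 5.999/(1.65 + 5.999) = 10.35 V.
Branch current I = V_A/R1 = 10.35/6.75 = 1.534 mA.

I ≈ 1.53 mA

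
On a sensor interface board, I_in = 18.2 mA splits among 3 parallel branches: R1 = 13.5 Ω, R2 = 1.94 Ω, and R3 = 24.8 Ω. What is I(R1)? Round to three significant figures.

I ≈ 2.14 mA

Total conductance ΣG = 1/13.5 + 1/1.94 + 1/24.8 = 0.6299 (units of 1/Ω).
Current divider: I(R1) = I_in · G_k/ΣG = 18.2 × (0.07407/0.6299) = 18.2 × 0.1176 = 2.140 mA.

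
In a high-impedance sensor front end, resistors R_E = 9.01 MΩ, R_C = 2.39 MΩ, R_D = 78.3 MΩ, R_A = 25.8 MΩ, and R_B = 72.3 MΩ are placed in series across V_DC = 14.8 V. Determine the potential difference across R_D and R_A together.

ΣR = 9.01 + 2.39 + 78.3 + 25.8 + 72.3 = 187.8 MΩ.
R_{R_D..R_A} = 78.3 + 25.8 = 104.1 MΩ.
Voltage divider: V = V_DC · (104.1 / 187.8) = 14.8 × 0.5543 = 8.204 V.

V ≈ 8.20 V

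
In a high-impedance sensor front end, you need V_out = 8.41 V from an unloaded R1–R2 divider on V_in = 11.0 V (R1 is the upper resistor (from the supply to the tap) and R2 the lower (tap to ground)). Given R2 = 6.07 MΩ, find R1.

V_out/V_in = R2/(R1+R2) = 0.7645.
So R1 = R2 · (V_in/V_out − 1) = 6.07 × (11.0/8.41 − 1) = 6.07 × 0.3080 = 1.869 MΩ.

R1 ≈ 1.87 MΩ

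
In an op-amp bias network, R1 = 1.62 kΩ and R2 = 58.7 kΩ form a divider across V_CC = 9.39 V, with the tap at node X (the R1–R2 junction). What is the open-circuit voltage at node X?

V_th ≈ 9.14 V

V_th is the unloaded tap voltage: V_CC · R2/(R1+R2) = 9.39 × 0.9731 = 9.138 V.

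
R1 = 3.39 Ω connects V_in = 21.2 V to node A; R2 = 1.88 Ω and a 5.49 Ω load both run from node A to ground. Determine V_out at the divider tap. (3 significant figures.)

V_out ≈ 6.20 V

The load sits in parallel with R2, giving an effective lower resistance R2' = R2·R_L/(R2+R_L) = 1.400 Ω.
Then V_out = V_in · R2'/(R1 + R2') = 21.2 × 1.400/4.790 = 6.198 V.
(Unloaded it would be 7.56 V; the load pulls it down.)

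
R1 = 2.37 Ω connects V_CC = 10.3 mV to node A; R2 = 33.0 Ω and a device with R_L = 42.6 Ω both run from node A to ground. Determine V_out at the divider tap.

First combine the lower leg with the load: R2 ‖ R_L = 18.60 Ω.
Then V_out = V_CC · R2'/(R1 + R2') = 10.3 × 18.60/20.97 = 9.136 mV.

V_out ≈ 9.14 mV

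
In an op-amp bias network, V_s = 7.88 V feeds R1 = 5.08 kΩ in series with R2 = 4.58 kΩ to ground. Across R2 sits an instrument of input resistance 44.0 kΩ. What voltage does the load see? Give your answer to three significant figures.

V_out ≈ 3.54 V

R2 ‖ R_L = (4.58 × 44.0)/(4.58 + 44.0) = 4.148 kΩ.
Now apply the divider: V_out = 7.88 × 0.4495 = 3.542 V.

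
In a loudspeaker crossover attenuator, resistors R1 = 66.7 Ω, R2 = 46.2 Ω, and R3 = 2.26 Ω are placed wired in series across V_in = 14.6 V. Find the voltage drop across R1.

ΣR = 66.7 + 46.2 + 2.26 = 115.2 Ω.
By the voltage-divider rule, V = 14.6 × 66.70/115.2 = 8.456 V.

V ≈ 8.46 V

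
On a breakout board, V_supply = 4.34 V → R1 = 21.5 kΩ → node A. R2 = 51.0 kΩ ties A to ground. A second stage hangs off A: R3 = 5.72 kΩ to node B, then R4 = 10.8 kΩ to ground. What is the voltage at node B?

The second stage (R3 + R4 = 16.52 kΩ) loads node A in parallel with R2.
Effective lower resistance at A: R2 ‖ 16.52 = 12.48 kΩ.
So V_A = 4.34 × 0.3672 = 1.594 V.
V_B = V_A × 0.6538 = 1.042 V.

V_B ≈ 1.04 V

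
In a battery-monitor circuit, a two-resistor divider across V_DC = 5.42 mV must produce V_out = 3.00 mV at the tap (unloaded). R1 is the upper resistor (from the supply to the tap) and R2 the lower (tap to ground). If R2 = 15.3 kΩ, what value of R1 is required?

Required fraction k = V_out/V_DC = 0.5535.
So R1 = R2 · (V_DC/V_out − 1) = 15.3 × (5.42/3.00 − 1) = 15.3 × 0.8067 = 12.34 kΩ.

R1 ≈ 12.3 kΩ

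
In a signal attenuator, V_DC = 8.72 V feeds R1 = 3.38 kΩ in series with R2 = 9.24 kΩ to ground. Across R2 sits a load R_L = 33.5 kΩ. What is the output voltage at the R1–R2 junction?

V_out ≈ 5.95 V

The load sits in parallel with R2, giving an effective lower resistance R2' = R2·R_L/(R2+R_L) = 7.242 kΩ.
Then V_out = V_DC · R2'/(R1 + R2') = 8.72 × 7.242/10.62 = 5.945 V.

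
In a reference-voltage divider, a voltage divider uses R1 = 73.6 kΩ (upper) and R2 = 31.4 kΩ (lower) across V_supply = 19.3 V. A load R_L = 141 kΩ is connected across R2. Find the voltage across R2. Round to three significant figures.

V_out ≈ 4.99 V

First combine the lower leg with the load: R2 ‖ R_L = 25.68 kΩ.
Then V_out = V_supply · R2'/(R1 + R2') = 19.3 × 25.68/99.28 = 4.992 V.
(Unloaded it would be 5.77 V; the load pulls it down.)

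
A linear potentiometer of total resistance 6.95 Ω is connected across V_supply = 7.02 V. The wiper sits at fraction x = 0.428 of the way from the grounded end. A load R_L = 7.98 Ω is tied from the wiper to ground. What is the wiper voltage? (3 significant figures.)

The pot divides into 3.975 Ω above the wiper and 2.975 Ω below.
Lower segment in parallel with the load: 2.975 ‖ 7.98 = 2.167 Ω.
Then V_out = V_supply · 2.167/(3.975 + 2.167) = 2.477 V.
(Unloaded: V_out = x·V_supply = 3.00 V.)

V_out ≈ 2.48 V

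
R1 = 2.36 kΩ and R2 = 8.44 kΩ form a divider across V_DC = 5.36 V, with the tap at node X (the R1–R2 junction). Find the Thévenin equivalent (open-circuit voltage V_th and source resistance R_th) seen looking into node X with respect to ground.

V_th ≈ 4.19 V, R_th ≈ 1.84 kΩ

With X open, the divider is unloaded: V_th = 5.36 × 8.44/10.80 = 4.189 V.
With V_DC suppressed (replaced by a short), R_th = R1 ‖ R2 = (2.360 × 8.44)/(2.360 + 8.44) = 1.844 kΩ.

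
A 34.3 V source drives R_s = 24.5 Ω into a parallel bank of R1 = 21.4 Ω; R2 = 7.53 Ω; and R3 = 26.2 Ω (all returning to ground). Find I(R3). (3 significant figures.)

I ≈ 0.207 A

Equivalent of the parallel group: R_p = 4.593 Ω.
Node voltage V_A = V_DC · R_p/(R_s + R_p) = 34.3 × 0.1579 = 5.416 V.
Branch current I = V_A/R3 = 5.416/26.2 = 0.2067 A.
(Check via current divider: I_total = 1.179 A; share G_k/ΣG = 0.1753 → same result.)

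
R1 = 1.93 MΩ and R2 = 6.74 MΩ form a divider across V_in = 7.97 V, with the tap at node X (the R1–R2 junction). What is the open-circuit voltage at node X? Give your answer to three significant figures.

V_th ≈ 6.20 V

Open-circuit (no load on X): V_th = V_in · R2/(R1 + R2) = 7.97 × 6.74/(1.930 + 6.74) = 6.196 V.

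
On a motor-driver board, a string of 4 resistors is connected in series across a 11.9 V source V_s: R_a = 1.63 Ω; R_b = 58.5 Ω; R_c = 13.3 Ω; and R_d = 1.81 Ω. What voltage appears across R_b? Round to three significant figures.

ΣR = 1.63 + 58.5 + 13.3 + 1.81 = 75.24 Ω.
By the voltage-divider rule, V = 11.9 × 58.50/75.24 = 9.252 V.

V ≈ 9.25 V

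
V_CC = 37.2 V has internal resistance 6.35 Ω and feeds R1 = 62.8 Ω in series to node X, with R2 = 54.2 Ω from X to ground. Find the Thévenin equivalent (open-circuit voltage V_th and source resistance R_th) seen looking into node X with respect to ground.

R1' = 6.35 + 62.8 = 69.15 Ω (source resistance + R1).
V_th is the unloaded tap voltage: V_CC · R2/(R1'+R2) = 37.2 × 0.4394 = 16.35 V.
With V_CC suppressed (replaced by a short), R_th = R1' ‖ R2 = (69.15 × 54.2)/(69.15 + 54.2) = 30.38 Ω.

V_th ≈ 16.3 V, R_th ≈ 30.4 Ω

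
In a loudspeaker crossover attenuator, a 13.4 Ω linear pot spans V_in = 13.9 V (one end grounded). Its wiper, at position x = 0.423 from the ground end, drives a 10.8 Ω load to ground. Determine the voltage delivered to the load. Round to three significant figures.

V_out ≈ 4.51 V

Split the track: R_lower = x·R_p = 5.668 Ω, R_upper = (1−x)·R_p = 7.732 Ω.
(x·R_p) ‖ R_L = 3.717 Ω.
Loaded-divider output: V_out = 13.9 × 0.3247 = 4.513 V.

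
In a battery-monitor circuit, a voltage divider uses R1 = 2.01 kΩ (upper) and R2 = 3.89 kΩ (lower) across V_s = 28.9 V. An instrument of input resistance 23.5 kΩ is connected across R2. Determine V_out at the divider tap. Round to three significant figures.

V_out ≈ 18.0 V

First combine the lower leg with the load: R2 ‖ R_L = 3.338 kΩ.
Voltage divider with the loaded lower leg: V_out = 28.9 × 3.338/(2.01 + 3.338) = 28.9 × 0.6241 = 18.04 V.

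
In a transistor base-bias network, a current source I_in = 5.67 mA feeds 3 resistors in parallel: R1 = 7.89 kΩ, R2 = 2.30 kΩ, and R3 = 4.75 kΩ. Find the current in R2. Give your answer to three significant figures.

Total conductance ΣG = 1/7.89 + 1/2.30 + 1/4.75 = 0.7721 (units of 1/kΩ).
R2 takes the fraction G_k/ΣG = 0.4348/0.7721 = 0.5632, so I = 5.67 × 0.5632 = 3.193 mA.

I ≈ 3.19 mA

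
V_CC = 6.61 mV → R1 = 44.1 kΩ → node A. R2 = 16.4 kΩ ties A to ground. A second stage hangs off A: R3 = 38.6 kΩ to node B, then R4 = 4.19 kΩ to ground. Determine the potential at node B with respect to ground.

Looking into the second stage from A: R3 + R4 = 42.79 kΩ appears in parallel with R2.
Effective lower resistance at A: R2 ‖ 42.79 = 11.86 kΩ.
So V_A = 6.61 × 0.2119 = 1.401 mV.
V_B = V_A × 0.09792 = 0.1371 mV.

V_B ≈ 0.137 mV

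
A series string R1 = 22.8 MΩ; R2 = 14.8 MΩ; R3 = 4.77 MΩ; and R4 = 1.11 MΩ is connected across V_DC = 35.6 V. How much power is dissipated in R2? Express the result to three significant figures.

ΣR = 43.48 MΩ → I = 35.6/43.48 = 0.8188 µA.
P(R2) = I²·R2 = (0.8188)² × 14.8 = 9.922 µW.

P ≈ 9.92 µW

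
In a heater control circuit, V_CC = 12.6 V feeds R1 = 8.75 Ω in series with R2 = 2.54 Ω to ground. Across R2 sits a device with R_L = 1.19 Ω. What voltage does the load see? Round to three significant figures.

First combine the lower leg with the load: R2 ‖ R_L = 0.8103 Ω.
Then V_out = V_CC · R2'/(R1 + R2') = 12.6 × 0.8103/9.560 = 1.068 V.

V_out ≈ 1.07 V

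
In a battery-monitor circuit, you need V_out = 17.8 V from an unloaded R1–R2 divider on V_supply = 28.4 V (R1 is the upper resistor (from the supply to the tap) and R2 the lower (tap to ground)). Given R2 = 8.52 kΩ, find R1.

V_out/V_supply = R2/(R1+R2) = 0.6268.
R1 = R2·(1/k − 1) = 8.52 × 0.5955 = 5.074 kΩ.

R1 ≈ 5.07 kΩ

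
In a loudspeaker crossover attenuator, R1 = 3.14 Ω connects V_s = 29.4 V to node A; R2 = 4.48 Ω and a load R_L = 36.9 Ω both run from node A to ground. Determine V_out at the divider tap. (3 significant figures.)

First combine the lower leg with the load: R2 ‖ R_L = 3.995 Ω.
Then V_out = V_s · R2'/(R1 + R2') = 29.4 × 3.995/7.135 = 16.46 V.
(Unloaded it would be 17.3 V; the load pulls it down.)

V_out ≈ 16.5 V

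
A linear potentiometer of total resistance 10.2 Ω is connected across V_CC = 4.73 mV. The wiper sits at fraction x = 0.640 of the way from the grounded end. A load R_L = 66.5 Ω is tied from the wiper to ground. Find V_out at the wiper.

Split the track: R_lower = x·R_p = 6.528 Ω, R_upper = (1−x)·R_p = 3.672 Ω.
(x·R_p) ‖ R_L = 5.944 Ω.
Loaded-divider output: V_out = 4.73 × 0.6182 = 2.924 mV.
(Unloaded: V_out = x·V_CC = 3.03 mV.)

V_out ≈ 2.92 mV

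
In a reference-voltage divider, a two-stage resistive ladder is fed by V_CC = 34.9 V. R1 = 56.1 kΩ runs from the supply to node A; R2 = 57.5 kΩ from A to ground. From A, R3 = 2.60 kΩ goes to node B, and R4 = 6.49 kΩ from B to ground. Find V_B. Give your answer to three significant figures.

V_B ≈ 3.06 V

Looking into the second stage from A: R3 + R4 = 9.090 kΩ appears in parallel with R2.
R2 ‖ (R3+R4) = 7.849 kΩ.
First divider: V_A = V_CC · 7.849/(56.1 + 7.849) = 4.284 V.
Stage 2 is unloaded, so V_B = V_A · R4/(R3+R4) = 4.284 × 6.49/9.090 = 3.058 V.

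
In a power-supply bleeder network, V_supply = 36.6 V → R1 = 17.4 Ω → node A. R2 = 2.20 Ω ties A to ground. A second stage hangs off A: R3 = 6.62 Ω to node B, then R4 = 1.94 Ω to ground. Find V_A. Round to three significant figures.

V_A ≈ 3.34 V

Node A sees R2 in parallel with the series input of stage 2, R3 + R4 = 8.560 Ω.
R2 ‖ (R3+R4) = 1.750 Ω.
So V_A = 36.6 × 0.09139 = 3.345 V.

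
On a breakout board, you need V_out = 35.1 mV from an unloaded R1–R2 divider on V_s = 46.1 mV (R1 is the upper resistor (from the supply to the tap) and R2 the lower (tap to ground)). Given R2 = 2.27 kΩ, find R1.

R1 ≈ 0.711 kΩ

V_out/V_s = R2/(R1+R2) = 0.7614.
So R1 = R2 · (V_s/V_out − 1) = 2.27 × (46.1/35.1 − 1) = 2.27 × 0.3134 = 0.7114 kΩ.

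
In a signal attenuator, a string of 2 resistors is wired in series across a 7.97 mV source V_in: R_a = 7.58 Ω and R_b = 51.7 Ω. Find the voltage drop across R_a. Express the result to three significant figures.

V ≈ 1.02 mV

Series total: ΣR = 7.58 + 51.7 = 59.28 Ω.
By the voltage-divider rule, V = 7.97 × 7.580/59.28 = 1.019 mV.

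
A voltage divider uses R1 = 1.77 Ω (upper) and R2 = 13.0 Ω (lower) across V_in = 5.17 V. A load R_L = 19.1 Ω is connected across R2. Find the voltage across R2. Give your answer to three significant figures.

V_out ≈ 4.21 V

The load sits in parallel with R2, giving an effective lower resistance R2' = R2·R_L/(R2+R_L) = 7.735 Ω.
Then V_out = V_in · R2'/(R1 + R2') = 5.17 × 7.735/9.505 = 4.207 V.
(Unloaded it would be 4.55 V; the load pulls it down.)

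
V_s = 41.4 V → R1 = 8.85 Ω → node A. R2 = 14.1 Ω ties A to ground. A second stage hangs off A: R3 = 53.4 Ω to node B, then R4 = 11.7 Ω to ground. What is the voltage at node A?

Looking into the second stage from A: R3 + R4 = 65.10 Ω appears in parallel with R2.
Effective lower resistance at A: R2 ‖ 65.10 = 11.59 Ω.
So V_A = 41.4 × 0.5670 = 23.47 V.

V_A ≈ 23.5 V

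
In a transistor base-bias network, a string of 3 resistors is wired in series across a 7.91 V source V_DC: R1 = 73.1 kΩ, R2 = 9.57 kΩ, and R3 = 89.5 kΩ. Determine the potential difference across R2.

V ≈ 0.440 V

Series total: ΣR = 73.1 + 9.57 + 89.5 = 172.2 kΩ.
Voltage divider: V = V_DC · (9.570 / 172.2) = 7.91 × 0.05558 = 0.4397 V.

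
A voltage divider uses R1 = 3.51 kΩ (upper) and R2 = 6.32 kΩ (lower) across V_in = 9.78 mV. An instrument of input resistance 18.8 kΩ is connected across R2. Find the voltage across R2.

First combine the lower leg with the load: R2 ‖ R_L = 4.730 kΩ.
Then V_out = V_in · R2'/(R1 + R2') = 9.78 × 4.730/8.240 = 5.614 mV.
(Unloaded it would be 6.29 mV; the load pulls it down.)

V_out ≈ 5.61 mV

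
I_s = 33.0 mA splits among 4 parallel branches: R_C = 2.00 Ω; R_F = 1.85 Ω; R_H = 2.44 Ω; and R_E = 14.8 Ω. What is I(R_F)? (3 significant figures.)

I ≈ 11.8 mA

ΣG = 1/2.00 + 1/1.85 + 1/2.44 + 1/14.8 = 1.518.
By the current-divider rule, I = I_s · G_k/ΣG = 33.0 × 0.3561 = 11.75 mA.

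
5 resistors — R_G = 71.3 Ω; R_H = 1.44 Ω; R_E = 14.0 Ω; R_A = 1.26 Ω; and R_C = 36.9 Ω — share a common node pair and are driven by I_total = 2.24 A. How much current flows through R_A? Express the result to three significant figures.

I ≈ 1.11 A

Total conductance ΣG = 1/71.3 + 1/1.44 + 1/14.0 + 1/1.26 + 1/36.9 = 1.601 (units of 1/Ω).
By the current-divider rule, I = I_total · G_k/ΣG = 2.24 × 0.4958 = 1.111 A.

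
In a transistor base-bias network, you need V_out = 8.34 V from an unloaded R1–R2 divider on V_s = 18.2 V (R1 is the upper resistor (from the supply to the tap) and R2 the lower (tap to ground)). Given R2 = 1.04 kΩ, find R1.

V_out/V_s = R2/(R1+R2) = 0.4582.
So R1 = R2 · (V_s/V_out − 1) = 1.04 × (18.2/8.34 − 1) = 1.04 × 1.182 = 1.230 kΩ.

R1 ≈ 1.23 kΩ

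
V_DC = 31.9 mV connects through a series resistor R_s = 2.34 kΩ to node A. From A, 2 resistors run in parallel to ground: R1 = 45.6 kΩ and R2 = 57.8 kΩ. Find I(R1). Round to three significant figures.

I ≈ 0.641 µA

Equivalent of the parallel group: R_p = 25.49 kΩ.
V_A by voltage divider: V_A = 31.9 × 25.49/(2.34 + 25.49) = 29.22 mV.
Branch current I = V_A/R1 = 29.22/45.6 = 0.6407 µA.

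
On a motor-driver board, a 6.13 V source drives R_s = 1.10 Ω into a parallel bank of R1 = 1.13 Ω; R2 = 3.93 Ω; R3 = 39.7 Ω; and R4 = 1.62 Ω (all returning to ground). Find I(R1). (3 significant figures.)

I ≈ 1.83 A

Combine the parallel branches: R_p = (1/1.13 + 1/3.93 + 1/39.7 + 1/1.62)⁻¹ = 0.5612 Ω.
V_A = 6.13 × 0.5612/1.661 = 2.071 V.
Branch current I = V_A/R1 = 2.071/1.13 = 1.833 A.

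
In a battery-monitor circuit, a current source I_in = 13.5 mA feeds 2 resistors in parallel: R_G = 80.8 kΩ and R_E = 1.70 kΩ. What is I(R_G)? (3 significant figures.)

I ≈ 0.278 mA

With just two branches, the current splits inversely with resistance.
So I = 13.5 × 1.70/82.50 = 0.2782 mA.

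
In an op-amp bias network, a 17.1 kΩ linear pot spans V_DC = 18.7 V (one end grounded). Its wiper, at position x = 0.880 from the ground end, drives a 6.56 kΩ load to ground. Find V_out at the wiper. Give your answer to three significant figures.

Split the track: R_lower = x·R_p = 15.05 kΩ, R_upper = (1−x)·R_p = 2.052 kΩ.
Lower segment in parallel with the load: 15.05 ‖ 6.56 = 4.568 kΩ.
Loaded-divider output: V_out = 18.7 × 0.6901 = 12.90 V.

V_out ≈ 12.9 V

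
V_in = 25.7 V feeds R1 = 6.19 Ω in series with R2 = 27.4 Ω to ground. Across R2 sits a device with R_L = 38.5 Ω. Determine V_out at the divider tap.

V_out ≈ 18.5 V

R2 ‖ R_L = (27.4 × 38.5)/(27.4 + 38.5) = 16.01 Ω.
Voltage divider with the loaded lower leg: V_out = 25.7 × 16.01/(6.19 + 16.01) = 25.7 × 0.7211 = 18.53 V.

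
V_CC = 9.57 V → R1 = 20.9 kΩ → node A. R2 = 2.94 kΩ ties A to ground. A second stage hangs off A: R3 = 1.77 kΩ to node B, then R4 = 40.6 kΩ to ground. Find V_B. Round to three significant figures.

The second stage (R3 + R4 = 42.37 kΩ) loads node A in parallel with R2.
R2 ‖ (R3+R4) = 2.749 kΩ.
First divider: V_A = V_CC · 2.749/(20.9 + 2.749) = 1.113 V.
V_B = V_A × 0.9582 = 1.066 V.

V_B ≈ 1.07 V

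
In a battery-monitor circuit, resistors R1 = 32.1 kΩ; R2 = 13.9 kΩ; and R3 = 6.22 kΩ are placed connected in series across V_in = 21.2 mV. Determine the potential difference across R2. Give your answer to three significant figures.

ΣR = 32.1 + 13.9 + 6.22 = 52.22 kΩ.
By the voltage-divider rule, V = 21.2 × 13.90/52.22 = 5.643 mV.

V ≈ 5.64 mV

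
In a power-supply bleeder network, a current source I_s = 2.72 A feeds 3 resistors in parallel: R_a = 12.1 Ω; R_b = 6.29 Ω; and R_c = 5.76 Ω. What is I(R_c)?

I ≈ 1.14 A

Conductances: ΣG = 1/12.1 + 1/6.29 + 1/5.76 = 0.4152 (1/Ω).
Current divider: I(R_c) = I_s · G_k/ΣG = 2.72 × (0.1736/0.4152) = 2.72 × 0.4181 = 1.137 A.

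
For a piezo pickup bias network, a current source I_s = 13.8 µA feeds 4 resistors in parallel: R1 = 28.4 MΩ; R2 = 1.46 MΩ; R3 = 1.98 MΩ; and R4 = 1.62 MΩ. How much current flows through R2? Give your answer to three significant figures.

Total conductance ΣG = 1/28.4 + 1/1.46 + 1/1.98 + 1/1.62 = 1.842 (units of 1/MΩ).
Current divider: I(R2) = I_s · G_k/ΣG = 13.8 × (0.6849/1.842) = 13.8 × 0.3717 = 5.130 µA.

I ≈ 5.13 µA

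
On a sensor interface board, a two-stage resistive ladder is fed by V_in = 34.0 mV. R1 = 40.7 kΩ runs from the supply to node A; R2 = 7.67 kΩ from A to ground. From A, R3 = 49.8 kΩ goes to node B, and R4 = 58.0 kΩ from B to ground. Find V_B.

V_B ≈ 2.74 mV

Looking into the second stage from A: R3 + R4 = 107.8 kΩ appears in parallel with R2.
Effective lower resistance at A: R2 ‖ 107.8 = 7.161 kΩ.
V_A = 34.0 × 7.161/(40.7 + 7.161) = 5.087 mV.
Stage 2 is unloaded, so V_B = V_A · R4/(R3+R4) = 5.087 × 58.0/107.8 = 2.737 mV.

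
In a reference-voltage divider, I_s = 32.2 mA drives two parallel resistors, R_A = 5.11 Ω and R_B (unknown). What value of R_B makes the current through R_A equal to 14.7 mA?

R_B ≈ 4.29 Ω

In a two-way split, I_A/I_s = R_B/(R_A + R_B).
With f = 0.4565, R_B = R_A · f/(1−f) = 5.11 × 0.8400 = 4.292 Ω.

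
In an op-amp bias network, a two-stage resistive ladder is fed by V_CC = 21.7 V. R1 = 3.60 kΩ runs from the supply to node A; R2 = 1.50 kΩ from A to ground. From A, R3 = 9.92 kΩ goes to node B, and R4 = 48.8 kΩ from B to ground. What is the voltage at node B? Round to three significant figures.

The second stage (R3 + R4 = 58.72 kΩ) loads node A in parallel with R2.
R2 ‖ (R3+R4) = 1.463 kΩ.
First divider: V_A = V_CC · 1.463/(3.60 + 1.463) = 6.269 V.
Then the unloaded second divider: V_B = V_A × R4/(R3+R4) = 6.269 × 0.8311 = 5.210 V.

V_B ≈ 5.21 V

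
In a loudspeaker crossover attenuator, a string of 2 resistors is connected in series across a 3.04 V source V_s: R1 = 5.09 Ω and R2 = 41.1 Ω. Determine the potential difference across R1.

V ≈ 0.335 V

Series total: ΣR = 5.09 + 41.1 = 46.19 Ω.
V = V_s · R/ΣR = 3.04 × 0.1102 = 0.3350 V.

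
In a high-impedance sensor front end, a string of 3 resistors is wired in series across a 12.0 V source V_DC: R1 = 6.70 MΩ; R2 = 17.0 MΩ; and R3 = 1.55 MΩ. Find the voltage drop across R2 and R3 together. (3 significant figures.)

V ≈ 8.82 V

ΣR = 6.70 + 17.0 + 1.55 = 25.25 MΩ.
R_{R2..R3} = 17.0 + 1.55 = 18.55 MΩ.
Voltage divider: V = V_DC · (18.55 / 25.25) = 12.0 × 0.7347 = 8.816 V.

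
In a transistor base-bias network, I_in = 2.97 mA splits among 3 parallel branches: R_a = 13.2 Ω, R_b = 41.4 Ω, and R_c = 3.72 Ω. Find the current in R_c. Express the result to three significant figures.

ΣG = 1/13.2 + 1/41.4 + 1/3.72 = 0.3687.
Current divider: I(R_c) = I_in · G_k/ΣG = 2.97 × (0.2688/0.3687) = 2.97 × 0.7290 = 2.165 mA.

I ≈ 2.17 mA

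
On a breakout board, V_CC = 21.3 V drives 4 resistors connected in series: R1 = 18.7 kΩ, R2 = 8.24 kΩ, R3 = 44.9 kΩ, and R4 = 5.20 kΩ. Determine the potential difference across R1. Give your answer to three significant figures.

V ≈ 5.17 V

ΣR = 18.7 + 8.24 + 44.9 + 5.20 = 77.04 kΩ.
Voltage divider: V = V_CC · (18.70 / 77.04) = 21.3 × 0.2427 = 5.170 V.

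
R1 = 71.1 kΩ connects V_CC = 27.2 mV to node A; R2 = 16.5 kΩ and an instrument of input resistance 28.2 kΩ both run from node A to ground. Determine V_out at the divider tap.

V_out ≈ 3.47 mV

R2 ‖ R_L = (16.5 × 28.2)/(16.5 + 28.2) = 10.41 kΩ.
Now apply the divider: V_out = 27.2 × 0.1277 = 3.474 mV.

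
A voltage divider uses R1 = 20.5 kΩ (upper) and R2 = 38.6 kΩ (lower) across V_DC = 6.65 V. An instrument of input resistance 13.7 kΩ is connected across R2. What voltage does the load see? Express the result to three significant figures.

V_out ≈ 2.20 V

The load sits in parallel with R2, giving an effective lower resistance R2' = R2·R_L/(R2+R_L) = 10.11 kΩ.
Then V_out = V_DC · R2'/(R1 + R2') = 6.65 × 10.11/30.61 = 2.197 V.
(Unloaded it would be 4.34 V; the load pulls it down.)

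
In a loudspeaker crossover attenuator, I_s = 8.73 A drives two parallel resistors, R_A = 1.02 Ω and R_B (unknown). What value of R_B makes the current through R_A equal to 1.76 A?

R_B ≈ 0.258 Ω

In a two-way split, I_A/I_s = R_B/(R_A + R_B).
1.76/8.73 = R_B/(R_A + R_B) → R_B = R_A · (0.2016)/(1 − 0.2016) = 1.02 × 0.2525 = 0.2576 Ω.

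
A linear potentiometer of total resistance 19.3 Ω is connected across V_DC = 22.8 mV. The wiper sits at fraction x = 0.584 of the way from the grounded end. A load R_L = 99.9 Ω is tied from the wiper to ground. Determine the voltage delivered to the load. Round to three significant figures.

Lower segment x·R_p = 11.27 Ω; upper segment (1−x)·R_p = 8.029 Ω.
R_L loads the lower segment: effective lower R = 10.13 Ω.
Loaded-divider output: V_out = 22.8 × 0.5578 = 12.72 mV.
(Unloaded: V_out = x·V_DC = 13.3 mV.)

V_out ≈ 12.7 mV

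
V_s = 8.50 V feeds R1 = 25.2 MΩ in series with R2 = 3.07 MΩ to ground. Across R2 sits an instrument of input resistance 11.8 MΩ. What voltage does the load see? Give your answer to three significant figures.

First combine the lower leg with the load: R2 ‖ R_L = 2.436 MΩ.
Now apply the divider: V_out = 8.50 × 0.08815 = 0.7493 V.
(Unloaded it would be 0.923 V; the load pulls it down.)

V_out ≈ 0.749 V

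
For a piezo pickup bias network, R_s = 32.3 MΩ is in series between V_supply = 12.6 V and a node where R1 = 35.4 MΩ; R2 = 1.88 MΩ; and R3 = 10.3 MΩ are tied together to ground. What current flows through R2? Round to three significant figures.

Combine the parallel branches: R_p = (1/35.4 + 1/1.88 + 1/10.3)⁻¹ = 1.521 MΩ.
V_A = 12.6 × 1.521/33.82 = 0.5668 V.
Branch current I = V_A/R2 = 0.5668/1.88 = 0.3015 µA.

I ≈ 0.302 µA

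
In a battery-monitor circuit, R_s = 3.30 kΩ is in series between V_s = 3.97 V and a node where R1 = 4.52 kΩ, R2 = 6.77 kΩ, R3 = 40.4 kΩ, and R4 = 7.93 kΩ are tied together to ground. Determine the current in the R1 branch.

I ≈ 0.323 mA

Combine the parallel branches: R_p = (1/4.52 + 1/6.77 + 1/40.4 + 1/7.93)⁻¹ = 1.924 kΩ.
Node voltage V_A = V_s · R_p/(R_s + R_p) = 3.97 × 0.3683 = 1.462 V.
Branch current I = V_A/R1 = 1.462/4.52 = 0.3235 mA.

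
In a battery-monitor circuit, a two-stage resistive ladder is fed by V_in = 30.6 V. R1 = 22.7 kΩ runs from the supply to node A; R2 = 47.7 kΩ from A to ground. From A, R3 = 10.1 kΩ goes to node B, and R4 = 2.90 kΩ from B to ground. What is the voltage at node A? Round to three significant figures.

Looking into the second stage from A: R3 + R4 = 13.00 kΩ appears in parallel with R2.
Effective lower resistance at A: R2 ‖ 13.00 = 10.22 kΩ.
V_A = 30.6 × 10.22/(22.7 + 10.22) = 9.497 V.

V_A ≈ 9.50 V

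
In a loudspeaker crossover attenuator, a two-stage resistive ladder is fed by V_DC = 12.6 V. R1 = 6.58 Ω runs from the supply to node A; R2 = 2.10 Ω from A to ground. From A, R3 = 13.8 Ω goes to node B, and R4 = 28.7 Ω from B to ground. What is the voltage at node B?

V_B ≈ 1.98 V

Node A sees R2 in parallel with the series input of stage 2, R3 + R4 = 42.50 Ω.
Effective lower resistance at A: R2 ‖ 42.50 = 2.001 Ω.
First divider: V_A = V_DC · 2.001/(6.58 + 2.001) = 2.938 V.
V_B = V_A × 0.6753 = 1.984 V.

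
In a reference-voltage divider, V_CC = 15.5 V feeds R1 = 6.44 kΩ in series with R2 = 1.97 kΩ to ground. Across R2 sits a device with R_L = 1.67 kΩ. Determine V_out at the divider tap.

The load sits in parallel with R2, giving an effective lower resistance R2' = R2·R_L/(R2+R_L) = 0.9038 kΩ.
Now apply the divider: V_out = 15.5 × 0.1231 = 1.908 V.
(Unloaded it would be 3.63 V; the load pulls it down.)

V_out ≈ 1.91 V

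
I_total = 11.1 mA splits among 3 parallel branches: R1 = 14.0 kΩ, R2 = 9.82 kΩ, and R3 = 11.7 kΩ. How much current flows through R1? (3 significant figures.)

I ≈ 3.06 mA

Total conductance ΣG = 1/14.0 + 1/9.82 + 1/11.7 = 0.2587 (units of 1/kΩ).
By the current-divider rule, I = I_total · G_k/ΣG = 11.1 × 0.2761 = 3.064 mA.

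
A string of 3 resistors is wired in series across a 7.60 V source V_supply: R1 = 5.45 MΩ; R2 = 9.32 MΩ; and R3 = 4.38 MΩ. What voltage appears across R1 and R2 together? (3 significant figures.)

Total series resistance ΣR = 5.45 + 9.32 + 4.38 = 19.15 MΩ.
R_{R1..R2} = 5.45 + 9.32 = 14.77 MΩ.
By the voltage-divider rule, V = 7.60 × 14.77/19.15 = 5.862 V.

V ≈ 5.86 V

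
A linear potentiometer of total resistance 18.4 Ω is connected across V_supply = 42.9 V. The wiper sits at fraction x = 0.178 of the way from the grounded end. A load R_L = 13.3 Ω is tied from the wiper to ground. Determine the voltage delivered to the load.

V_out ≈ 6.35 V

The pot divides into 15.12 Ω above the wiper and 3.275 Ω below.
(x·R_p) ‖ R_L = 2.628 Ω.
Then V_out = V_supply · 2.628/(15.12 + 2.628) = 6.351 V.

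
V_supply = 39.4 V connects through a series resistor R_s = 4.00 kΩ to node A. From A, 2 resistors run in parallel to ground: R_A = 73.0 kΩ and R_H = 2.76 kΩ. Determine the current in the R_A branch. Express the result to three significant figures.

I ≈ 0.216 mA

Equivalent of the parallel group: R_p = 2.659 kΩ.
V_A = 39.4 × 2.659/6.659 = 15.73 V.
I(R_A) = V_A / R_A = 15.73/73.0 = 0.2155 mA.
(Equivalently: I_total = 5.916 mA, then current-divider fraction G_k/ΣG = 0.03643.)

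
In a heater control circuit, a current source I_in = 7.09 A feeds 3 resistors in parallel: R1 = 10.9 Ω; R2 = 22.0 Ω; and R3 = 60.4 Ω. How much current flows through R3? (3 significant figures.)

I ≈ 0.763 A

ΣG = 1/10.9 + 1/22.0 + 1/60.4 = 0.1538.
R3 takes the fraction G_k/ΣG = 0.01656/0.1538 = 0.1077, so I = 7.09 × 0.1077 = 0.7635 A.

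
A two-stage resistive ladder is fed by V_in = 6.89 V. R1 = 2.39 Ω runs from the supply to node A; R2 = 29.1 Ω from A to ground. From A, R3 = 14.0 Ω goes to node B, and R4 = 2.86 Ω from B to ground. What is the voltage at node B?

The second stage (R3 + R4 = 16.86 Ω) loads node A in parallel with R2.
R2 ‖ (R3+R4) = 10.68 Ω.
First divider: V_A = V_in · 10.68/(2.39 + 10.68) = 5.630 V.
Then the unloaded second divider: V_B = V_A × R4/(R3+R4) = 5.630 × 0.1696 = 0.9550 V.

V_B ≈ 0.955 V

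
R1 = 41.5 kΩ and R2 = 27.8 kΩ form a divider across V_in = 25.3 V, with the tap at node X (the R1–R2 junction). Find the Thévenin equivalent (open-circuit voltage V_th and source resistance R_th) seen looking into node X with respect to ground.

V_th ≈ 10.1 V, R_th ≈ 16.6 kΩ

V_th is the unloaded tap voltage: V_in · R2/(R1+R2) = 25.3 × 0.4012 = 10.15 V.
Zeroing V_in shorts the top of R1 to ground, so R_th = R1 ‖ R2 = 16.65 kΩ.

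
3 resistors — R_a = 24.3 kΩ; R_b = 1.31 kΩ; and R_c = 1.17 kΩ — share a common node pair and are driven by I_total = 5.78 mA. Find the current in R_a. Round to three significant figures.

I ≈ 0.143 mA

Conductances: ΣG = 1/24.3 + 1/1.31 + 1/1.17 = 1.659 (1/kΩ).
R_a takes the fraction G_k/ΣG = 0.04115/1.659 = 0.02480, so I = 5.78 × 0.02480 = 0.1434 mA.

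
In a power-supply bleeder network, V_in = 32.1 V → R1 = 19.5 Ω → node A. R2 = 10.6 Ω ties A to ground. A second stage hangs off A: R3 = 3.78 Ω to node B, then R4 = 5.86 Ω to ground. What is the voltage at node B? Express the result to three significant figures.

Looking into the second stage from A: R3 + R4 = 9.640 Ω appears in parallel with R2.
R2 ‖ (R3+R4) = 5.049 Ω.
So V_A = 32.1 × 0.2057 = 6.602 V.
Stage 2 is unloaded, so V_B = V_A · R4/(R3+R4) = 6.602 × 5.86/9.640 = 4.013 V.

V_B ≈ 4.01 V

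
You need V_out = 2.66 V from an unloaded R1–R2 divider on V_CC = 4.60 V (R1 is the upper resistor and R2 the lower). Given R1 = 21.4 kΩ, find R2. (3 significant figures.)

R2 ≈ 29.3 kΩ

V_out/V_CC = R2/(R1+R2) = 0.5783.
So R2 = R1 · V_out/(V_CC − V_out) = 21.4 × 2.66/(4.60 − 2.66) = 21.4 × 1.371 = 29.34 kΩ.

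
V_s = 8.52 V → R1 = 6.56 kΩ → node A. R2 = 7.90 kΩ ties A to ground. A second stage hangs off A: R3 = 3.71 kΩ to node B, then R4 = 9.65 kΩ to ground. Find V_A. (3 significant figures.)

Looking into the second stage from A: R3 + R4 = 13.36 kΩ appears in parallel with R2.
Effective lower resistance at A: R2 ‖ 13.36 = 4.964 kΩ.
First divider: V_A = V_s · 4.964/(6.56 + 4.964) = 3.670 V.

V_A ≈ 3.67 V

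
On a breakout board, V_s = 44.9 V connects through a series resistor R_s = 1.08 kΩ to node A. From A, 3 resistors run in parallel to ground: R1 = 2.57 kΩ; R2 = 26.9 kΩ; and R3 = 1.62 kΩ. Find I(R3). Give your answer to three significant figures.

I ≈ 13.0 mA

Parallel bank: R_p = 1/(1/2.57 + 1/26.9 + 1/1.62) = 0.9583 kΩ.
Node voltage V_A = V_s · R_p/(R_s + R_p) = 44.9 × 0.4701 = 21.11 V.
Branch current I = V_A/R3 = 21.11/1.62 = 13.03 mA.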